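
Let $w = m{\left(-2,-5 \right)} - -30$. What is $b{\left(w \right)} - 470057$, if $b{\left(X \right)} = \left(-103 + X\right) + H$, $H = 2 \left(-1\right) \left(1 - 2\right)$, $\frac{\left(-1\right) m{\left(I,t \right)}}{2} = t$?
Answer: $-470118$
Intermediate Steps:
$m{\left(I,t \right)} = - 2 t$
$H = 2$ ($H = \left(-2\right) \left(-1\right) = 2$)
$w = 40$ ($w = \left(-2\right) \left(-5\right) - -30 = 10 + 30 = 40$)
$b{\left(X \right)} = -101 + X$ ($b{\left(X \right)} = \left(-103 + X\right) + 2 = -101 + X$)
$b{\left(w \right)} - 470057 = \left(-101 + 40\right) - 470057 = -61 - 470057 = -470118$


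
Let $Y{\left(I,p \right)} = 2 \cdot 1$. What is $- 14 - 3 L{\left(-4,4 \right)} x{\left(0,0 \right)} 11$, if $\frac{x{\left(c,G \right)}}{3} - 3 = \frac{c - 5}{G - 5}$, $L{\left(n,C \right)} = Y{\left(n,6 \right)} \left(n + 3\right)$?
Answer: $-11088$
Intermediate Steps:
$Y{\left(I,p \right)} = 2$
$L{\left(n,C \right)} = 6 + 2 n$ ($L{\left(n,C \right)} = 2 \left(n + 3\right) = 2 \left(3 + n\right) = 6 + 2 n$)
$x{\left(c,G \right)} = 9 + \frac{3 \left(-5 + c\right)}{-5 + G}$ ($x{\left(c,G \right)} = 9 + 3 \frac{c - 5}{G - 5} = 9 + 3 \frac{-5 + c}{-5 + G} = 9 + \frac{3 \left(-5 + c\right)}{-5 + G}$)
$- 14 - 3 L{\left(-4,4 \right)} x{\left(0,0 \right)} 11 = - 14 - 3 \left(6 + 2 \left(-4\right)\right) \frac{3 \left(-20 + 0 + 3 \cdot 0\right)}{-5 + 0} \cdot 11 = - 14 - 3 \left(6 - 8\right) \frac{3 \left(-20 + 0 + 0\right)}{-5} \cdot 11 = - 14 \left(-3\right) \left(-2\right) 3 \left(- \frac{1}{5}\right) \left(-20\right) 11 = - 14 \cdot 6 \cdot 12 \cdot 11 = \left(-14\right) 72 \cdot 11 = \left(-1008\right) 11 = -11088$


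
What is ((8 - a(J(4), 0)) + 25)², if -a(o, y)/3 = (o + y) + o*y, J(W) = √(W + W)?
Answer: 1161 + 396*√2 ≈ 1721.0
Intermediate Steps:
J(W) = √2*√W (J(W) = √(2*W) = √2*√W)
a(o, y) = -3*o - 3*y - 3*o*y (a(o, y) = -3*((o + y) + o*y) = -3*(o + y + o*y) = -3*o - 3*y - 3*o*y)
((8 - a(J(4), 0)) + 25)² = ((8 - (-3*√2*√4 - 3*0 - 3*√2*√4*0)) + 25)² = ((8 - (-3*√2*2 + 0 - 3*√2*2*0)) + 25)² = ((8 - (-6*√2 + 0 - 3*2*√2*0)) + 25)² = ((8 - (-6*√2 + 0 + 0)) + 25)² = ((8 - (-6)*√2) + 25)² = ((8 + 6*√2) + 25)² = (33 + 6*√2)²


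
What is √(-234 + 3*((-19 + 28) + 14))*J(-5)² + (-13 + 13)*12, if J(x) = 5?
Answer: 25*I*√165 ≈ 321.13*I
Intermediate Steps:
√(-234 + 3*((-19 + 28) + 14))*J(-5)² + (-13 + 13)*12 = √(-234 + 3*((-19 + 28) + 14))*5² + (-13 + 13)*12 = √(-234 + 3*(9 + 14))*25 + 0*12 = √(-234 + 3*23)*25 + 0 = √(-234 + 69)*25 + 0 = √(-165)*25 + 0 = (I*√165)*25 + 0 = 25*I*√165 + 0 = 25*I*√165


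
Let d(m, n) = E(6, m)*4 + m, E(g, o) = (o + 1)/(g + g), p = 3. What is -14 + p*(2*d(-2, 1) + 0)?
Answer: -28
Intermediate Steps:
E(g, o) = (1 + o)/(2*g) (E(g, o) = (1 + o)/((2*g)) = (1 + o)*(1/(2*g)) = (1 + o)/(2*g))
d(m, n) = 1/3 + 4*m/3 (d(m, n) = ((1/2)*(1 + m)/6)*4 + m = ((1/2)*(1/6)*(1 + m))*4 + m = (1/12 + m/12)*4 + m = (1/3 + m/3) + m = 1/3 + 4*m/3)
-14 + p*(2*d(-2, 1) + 0) = -14 + 3*(2*(1/3 + (4/3)*(-2)) + 0) = -14 + 3*(2*(1/3 - 8/3) + 0) = -14 + 3*(2*(-7/3) + 0) = -14 + 3*(-14/3 + 0) = -14 + 3*(-14/3) = -14 - 14 = -28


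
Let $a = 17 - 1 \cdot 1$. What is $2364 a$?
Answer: $37824$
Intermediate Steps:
$a = 16$ ($a = 17 - 1 = 16$)
$2364 a = 2364 \cdot 16 = 37824$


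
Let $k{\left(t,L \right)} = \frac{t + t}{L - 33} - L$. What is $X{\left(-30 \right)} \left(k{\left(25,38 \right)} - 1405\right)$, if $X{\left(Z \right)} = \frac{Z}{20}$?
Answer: $\frac{4299}{2} \approx 2149.5$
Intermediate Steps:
$k{\left(t,L \right)} = - L + \frac{2 t}{-33 + L}$ ($k{\left(t,L \right)} = \frac{2 t}{-33 + L} - L = - L + \frac{2 t}{-33 + L}$)
$X{\left(Z \right)} = \frac{Z}{20}$ ($X{\left(Z \right)} = Z \frac{1}{20} = \frac{Z}{20}$)
$X{\left(-30 \right)} \left(k{\left(25,38 \right)} - 1405\right) = \frac{1}{20} \left(-30\right) \left(\frac{- 38^{2} + 2 \cdot 25 + 33 \cdot 38}{-33 + 38} - 1405\right) = - \frac{3 \left(\frac{\left(-1\right) 1444 + 50 + 1254}{5} - 1405\right)}{2} = - \frac{3 \left(\frac{-1444 + 50 + 1254}{5} - 1405\right)}{2} = - \frac{3 \left(\frac{1}{5} \left(-140\right) - 1405\right)}{2} = - \frac{3 \left(-28 - 1405\right)}{2} = \left(- \frac{3}{2}\right) \left(-1433\right) = \frac{4299}{2}$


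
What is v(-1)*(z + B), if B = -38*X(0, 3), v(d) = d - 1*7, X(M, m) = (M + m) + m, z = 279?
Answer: -408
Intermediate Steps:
X(M, m) = M + 2*m
v(d) = -7 + d (v(d) = d - 7 = -7 + d)
B = -228 (B = -38*(0 + 2*3) = -38*(0 + 6) = -38*6 = -228)
v(-1)*(z + B) = (-7 - 1)*(279 - 228) = -8*51 = -408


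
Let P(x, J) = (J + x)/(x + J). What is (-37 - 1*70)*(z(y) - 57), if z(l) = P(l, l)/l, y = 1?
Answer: 5992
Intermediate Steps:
P(x, J) = 1 (P(x, J) = (J + x)/(J + x) = 1)
z(l) = 1/l
(-37 - 1*70)*(z(y) - 57) = (-37 - 1*70)*(1/1 - 57) = (-37 - 70)*(1 - 57) = -107*(-56) = 5992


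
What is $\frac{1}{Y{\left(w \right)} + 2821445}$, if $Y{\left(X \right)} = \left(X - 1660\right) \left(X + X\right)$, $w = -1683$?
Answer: $\frac{1}{14073983} \approx 7.1053 \cdot 10^{-8}$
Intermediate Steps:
$Y{\left(X \right)} = 2 X \left(-1660 + X\right)$ ($Y{\left(X \right)} = \left(-1660 + X\right) 2 X = 2 X \left(-1660 + X\right)$)
$\frac{1}{Y{\left(w \right)} + 2821445} = \frac{1}{2 \left(-1683\right) \left(-1660 - 1683\right) + 2821445} = \frac{1}{2 \left(-1683\right) \left(-3343\right) + 2821445} = \frac{1}{11252538 + 2821445} = \frac{1}{14073983}$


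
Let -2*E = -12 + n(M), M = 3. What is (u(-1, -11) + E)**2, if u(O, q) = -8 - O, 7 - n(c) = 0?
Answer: 81/4 ≈ 20.250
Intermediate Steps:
n(c) = 7 (n(c) = 7 - 1*0 = 7 + 0 = 7)
E = 5/2 (E = -(-12 + 7)/2 = -1/2*(-5) = 5/2 ≈ 2.5000)
(u(-1, -11) + E)**2 = ((-8 - 1*(-1)) + 5/2)**2 = ((-8 + 1) + 5/2)**2 = (-7 + 5/2)**2 = (-9/2)**2 = 81/4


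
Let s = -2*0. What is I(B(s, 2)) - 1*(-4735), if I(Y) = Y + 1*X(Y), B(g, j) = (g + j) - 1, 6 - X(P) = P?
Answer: 4741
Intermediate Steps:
X(P) = 6 - P
s = 0
B(g, j) = -1 + g + j
I(Y) = 6 (I(Y) = Y + 1*(6 - Y) = Y + (6 - Y) = 6)
I(B(s, 2)) - 1*(-4735) = 6 - 1*(-4735) = 6 + 4735 = 4741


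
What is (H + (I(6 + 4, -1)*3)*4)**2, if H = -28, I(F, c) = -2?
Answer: 2704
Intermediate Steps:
(H + (I(6 + 4, -1)*3)*4)**2 = (-28 - 2*3*4)**2 = (-28 - 6*4)**2 = (-28 - 24)**2 = (-52)**2 = 2704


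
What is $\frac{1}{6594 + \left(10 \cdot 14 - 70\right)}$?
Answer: $\frac{1}{6664} \approx 0.00015006$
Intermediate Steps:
$\frac{1}{6594 + \left(10 \cdot 14 - 70\right)} = \frac{1}{6594 + \left(140 - 70\right)} = \frac{1}{6594 + 70} = \frac{1}{6664}$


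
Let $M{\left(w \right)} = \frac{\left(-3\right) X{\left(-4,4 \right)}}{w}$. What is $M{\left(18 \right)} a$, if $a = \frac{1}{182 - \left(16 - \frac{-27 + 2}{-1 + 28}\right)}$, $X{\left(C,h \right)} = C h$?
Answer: $\frac{72}{4457} \approx 0.016154$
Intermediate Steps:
$M{\left(w \right)} = \frac{48}{w}$ ($M{\left(w \right)} = \frac{\left(-3\right) \left(\left(-4\right) 4\right)}{w} = \frac{\left(-3\right) \left(-16\right)}{w} = \frac{48}{w}$)
$a = \frac{27}{4457}$ ($a = \frac{1}{182 - \left(16 + \frac{25}{27}\right)} = \frac{1}{182 - \frac{457}{27}} = \frac{1}{\frac{4457}{27}} = \frac{27}{4457} \approx 0.0060579$)
$M{\left(18 \right)} a = \frac{48}{18} \cdot \frac{27}{4457} = 48 \cdot \frac{1}{18} \cdot \frac{27}{4457} = \frac{8}{3} \cdot \frac{27}{4457} = \frac{72}{4457}$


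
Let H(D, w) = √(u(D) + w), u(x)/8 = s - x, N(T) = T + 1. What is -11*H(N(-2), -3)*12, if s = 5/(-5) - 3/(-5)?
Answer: -396*√5/5 ≈ -177.10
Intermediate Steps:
N(T) = 1 + T
s = -⅖ (s = 5*(-⅕) - 3*(-⅕) = -1 + ⅗ = -⅖ ≈ -0.40000)
u(x) = -16/5 - 8*x (u(x) = 8*(-⅖ - x) = -16/5 - 8*x)
H(D, w) = √(-16/5 + w - 8*D) (H(D, w) = √((-16/5 - 8*D) + w) = √(-16/5 + w - 8*D))
-11*H(N(-2), -3)*12 = -11*√(-80 - 200*(1 - 2) + 25*(-3))/5*12 = -11*√(-80 - 200*(-1) - 75)/5*12 = -11*√(-80 + 200 - 75)/5*12 = -11*√45/5*12 = -11*3*√5/5*12 = -33*√5/5*12 = -396*√5/5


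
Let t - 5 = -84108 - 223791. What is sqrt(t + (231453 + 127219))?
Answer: 3*sqrt(5642) ≈ 225.34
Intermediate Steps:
t = -307894 (t = 5 + (-84108 - 223791) = 5 - 307899 = -307894)
sqrt(t + (231453 + 127219)) = sqrt(-307894 + (231453 + 127219)) = sqrt(-307894 + 358672) = sqrt(50778) = 3*sqrt(5642)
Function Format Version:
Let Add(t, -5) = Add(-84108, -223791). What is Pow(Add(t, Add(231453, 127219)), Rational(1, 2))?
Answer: Mul(3, Pow(5642, Rational(1, 2))) ≈ 225.34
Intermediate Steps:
t = -307894 (t = Add(5, Add(-84108, -223791)) = Add(5, -307899) = -307894)
Pow(Add(t, Add(231453, 127219)), Rational(1, 2)) = Pow(Add(-307894, Add(231453, 127219)), Rational(1, 2)) = Pow(Add(-307894, 358672), Rational(1, 2)) = Pow(50778, Rational(1, 2)) = Mul(3, Pow(5642, Rational(1, 2)))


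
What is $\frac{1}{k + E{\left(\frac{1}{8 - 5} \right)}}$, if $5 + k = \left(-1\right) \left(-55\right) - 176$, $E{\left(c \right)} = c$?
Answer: $- \frac{3}{377} \approx -0.0079576$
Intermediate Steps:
$k = -126$ ($k = -5 - 121 = -126$)
$\frac{1}{k + E{\left(\frac{1}{8 - 5} \right)}} = \frac{1}{-126 + \frac{1}{8 - 5}} = \frac{1}{-126 + \frac{1}{3}} = \frac{1}{- \frac{377}{3}} = - \frac{3}{377}$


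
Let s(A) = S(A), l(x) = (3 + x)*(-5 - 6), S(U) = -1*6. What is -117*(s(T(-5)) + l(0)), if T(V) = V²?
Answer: 4563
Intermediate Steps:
S(U) = -6
l(x) = -33 - 11*x (l(x) = (3 + x)*(-11) = -33 - 11*x)
s(A) = -6
-117*(s(T(-5)) + l(0)) = -117*(-6 + (-33 - 11*0)) = -117*(-6 + (-33 + 0)) = -117*(-6 - 33) = -117*(-39) = 4563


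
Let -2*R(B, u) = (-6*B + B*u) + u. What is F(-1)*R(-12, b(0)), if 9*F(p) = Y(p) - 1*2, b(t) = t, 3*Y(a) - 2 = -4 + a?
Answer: 12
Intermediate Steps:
Y(a) = -⅔ + a/3 (Y(a) = ⅔ + (-4 + a)/3 = ⅔ + (-4/3 + a/3) = -⅔ + a/3)
R(B, u) = 3*B - u/2 - B*u/2 (R(B, u) = -((-6*B + B*u) + u)/2 = -(u - 6*B + B*u)/2 = 3*B - u/2 - B*u/2)
F(p) = -8/27 + p/27 (F(p) = ((-⅔ + p/3) - 1*2)/9 = ((-⅔ + p/3) - 2)/9 = (-8/3 + p/3)/9 = -8/27 + p/27)
F(-1)*R(-12, b(0)) = (-8/27 + (1/27)*(-1))*(3*(-12) - ½*0 - ½*(-12)*0) = (-8/27 - 1/27)*(-36 + 0 + 0) = -⅓*(-36) = 12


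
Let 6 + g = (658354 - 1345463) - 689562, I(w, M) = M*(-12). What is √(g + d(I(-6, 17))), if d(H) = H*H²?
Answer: I*√9866341 ≈ 3141.1*I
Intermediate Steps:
I(w, M) = -12*M
d(H) = H³
g = -1376677 (g = -6 + ((658354 - 1345463) - 689562) = -6 + (-687109 - 689562) = -6 - 1376671 = -1376677)
√(g + d(I(-6, 17))) = √(-1376677 + (-12*17)³) = √(-1376677 + (-204)³) = √(-1376677 - 8489664) = √(-9866341) = I*√9866341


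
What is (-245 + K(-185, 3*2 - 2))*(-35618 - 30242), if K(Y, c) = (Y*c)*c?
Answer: 211081300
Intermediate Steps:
K(Y, c) = Y*c²
(-245 + K(-185, 3*2 - 2))*(-35618 - 30242) = (-245 - 185*(3*2 - 2)²)*(-35618 - 30242) = (-245 - 185*(6 - 2)²)*(-65860) = (-245 - 185*4²)*(-65860) = (-245 - 185*16)*(-65860) = (-245 - 2960)*(-65860) = -3205*(-65860) = 211081300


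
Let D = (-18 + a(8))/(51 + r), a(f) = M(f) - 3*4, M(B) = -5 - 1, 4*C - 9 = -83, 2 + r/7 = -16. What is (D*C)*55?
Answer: -2442/5 ≈ -488.40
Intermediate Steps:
r = -126 (r = -14 + 7*(-16) = -14 - 112 = -126)
C = -37/2 (C = 9/4 + (¼)*(-83) = 9/4 - 83/4 = -37/2 ≈ -18.500)
M(B) = -6
a(f) = -18 (a(f) = -6 - 3*4 = -6 - 12 = -18)
D = 12/25 (D = (-18 - 18)/(51 - 126) = -36/(-75) = -36*(-1/75) = 12/25 ≈ 0.48000)
(D*C)*55 = ((12/25)*(-37/2))*55 = -222/25*55 = -2442/5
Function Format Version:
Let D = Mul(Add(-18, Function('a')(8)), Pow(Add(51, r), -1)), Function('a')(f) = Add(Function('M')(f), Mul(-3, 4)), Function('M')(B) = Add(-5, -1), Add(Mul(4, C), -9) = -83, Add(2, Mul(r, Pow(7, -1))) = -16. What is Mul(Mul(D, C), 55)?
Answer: Rational(-2442, 5) ≈ -488.40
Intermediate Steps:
r = -126 (r = Add(-14, Mul(7, -16)) = Add(-14, -112) = -126)
C = Rational(-37, 2) (C = Add(Rational(9, 4), Mul(Rational(1, 4), -83)) = Add(Rational(9, 4), Rational(-83, 4)) = Rational(-37, 2) ≈ -18.500)
Function('M')(B) = -6
Function('a')(f) = -18 (Function('a')(f) = Add(-6, Mul(-3, 4)) = Add(-6, -12) = -18)
D = Rational(12, 25) (D = Mul(Add(-18, -18), Pow(Add(51, -126), -1)) = Mul(-36, Pow(-75, -1)) = Mul(-36, Rational(-1, 75)) = Rational(12, 25) ≈ 0.48000)
Mul(Mul(D, C), 55) = Mul(Mul(Rational(12, 25), Rational(-37, 2)), 55) = Mul(Rational(-222, 25), 55) = Rational(-2442, 5)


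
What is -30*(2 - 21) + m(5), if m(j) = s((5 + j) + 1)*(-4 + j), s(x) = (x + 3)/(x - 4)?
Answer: 572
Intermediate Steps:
s(x) = (3 + x)/(-4 + x)
m(j) = (-4 + j)*(9 + j)/(2 + j) (m(j) = ((3 + ((5 + j) + 1))/(-4 + ((5 + j) + 1)))*(-4 + j) = ((3 + (6 + j))/(-4 + (6 + j)))*(-4 + j) = ((9 + j)/(2 + j))*(-4 + j) = (-4 + j)*(9 + j)/(2 + j))
-30*(2 - 21) + m(5) = -30*(2 - 21) + (-4 + 5)*(9 + 5)/(2 + 5) = -30*(-19) + 1*14/7 = 570 + (⅐)*1*14 = 570 + 2 = 572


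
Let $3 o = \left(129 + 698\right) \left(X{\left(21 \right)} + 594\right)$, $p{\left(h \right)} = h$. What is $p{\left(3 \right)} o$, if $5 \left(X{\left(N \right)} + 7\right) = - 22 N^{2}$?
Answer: $- \frac{5596309}{5} \approx -1.1193 \cdot 10^{6}$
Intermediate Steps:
$X{\left(N \right)} = -7 - \frac{22 N^{2}}{5}$ ($X{\left(N \right)} = -7 + \frac{\left(-22\right) N^{2}}{5} = -7 - \frac{22 N^{2}}{5}$)
$o = - \frac{5596309}{15}$ ($o = \frac{\left(129 + 698\right) \left(\left(-7 - \frac{22 \cdot 21^{2}}{5}\right) + 594\right)}{3} = \frac{827 \left(\left(-7 - \frac{9702}{5}\right) + 594\right)}{3} = \frac{827 \left(- \frac{9737}{5} + 594\right)}{3} = \frac{827 \left(- \frac{6767}{5}\right)}{3} = \frac{1}{3} \left(- \frac{5596309}{5}\right) = - \frac{5596309}{15} \approx -3.7309 \cdot 10^{5}$)
$p{\left(3 \right)} o = 3 \left(- \frac{5596309}{15}\right) = - \frac{5596309}{5}$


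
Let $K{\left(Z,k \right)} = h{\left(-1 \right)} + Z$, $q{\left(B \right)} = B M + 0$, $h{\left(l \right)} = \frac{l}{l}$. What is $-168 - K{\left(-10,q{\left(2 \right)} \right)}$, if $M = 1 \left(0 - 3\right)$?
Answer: $-159$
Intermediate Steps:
$h{\left(l \right)} = 1$
$M = -3$ ($M = 1 \left(-3\right) = -3$)
$q{\left(B \right)} = - 3 B$ ($q{\left(B \right)} = B \left(-3\right) + 0 = - 3 B + 0 = - 3 B$)
$K{\left(Z,k \right)} = 1 + Z$
$-168 - K{\left(-10,q{\left(2 \right)} \right)} = -168 - \left(1 - 10\right) = -168 - -9 = -168 + 9 = -159$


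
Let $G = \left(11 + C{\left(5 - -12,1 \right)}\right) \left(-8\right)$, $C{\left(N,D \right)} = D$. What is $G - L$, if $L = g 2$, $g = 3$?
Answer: $-102$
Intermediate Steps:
$L = 6$ ($L = 3 \cdot 2 = 6$)
$G = -96$ ($G = \left(11 + 1\right) \left(-8\right) = 12 \left(-8\right) = -96$)
$G - L = -96 - 6 = -102$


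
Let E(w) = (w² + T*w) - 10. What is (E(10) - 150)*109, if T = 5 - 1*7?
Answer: -8720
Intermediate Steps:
T = -2 (T = 5 - 7 = -2)
E(w) = -10 + w² - 2*w (E(w) = (w² - 2*w) - 10 = -10 + w² - 2*w)
(E(10) - 150)*109 = ((-10 + 10² - 2*10) - 150)*109 = ((-10 + 100 - 20) - 150)*109 = (70 - 150)*109 = -80*109 = -8720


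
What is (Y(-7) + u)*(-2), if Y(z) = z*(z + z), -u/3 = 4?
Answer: -172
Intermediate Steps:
u = -12 (u = -3*4 = -12)
Y(z) = 2*z² (Y(z) = z*(2*z) = 2*z²)
(Y(-7) + u)*(-2) = (2*(-7)² - 12)*(-2) = (2*49 - 12)*(-2) = (98 - 12)*(-2) = 86*(-2) = -172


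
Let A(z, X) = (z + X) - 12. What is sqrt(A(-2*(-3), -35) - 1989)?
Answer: I*sqrt(2030) ≈ 45.056*I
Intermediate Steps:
A(z, X) = -12 + X + z (A(z, X) = (X + z) - 12 = -12 + X + z)
sqrt(A(-2*(-3), -35) - 1989) = sqrt((-12 - 35 - 2*(-3)) - 1989) = sqrt((-12 - 35 + 6) - 1989) = sqrt(-41 - 1989) = sqrt(-2030) = I*sqrt(2030)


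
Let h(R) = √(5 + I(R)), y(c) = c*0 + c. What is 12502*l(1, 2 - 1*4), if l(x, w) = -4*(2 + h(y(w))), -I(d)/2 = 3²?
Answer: -100016 - 50008*I*√13 ≈ -1.0002e+5 - 1.8031e+5*I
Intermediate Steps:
y(c) = c (y(c) = 0 + c = c)
I(d) = -18 (I(d) = -2*3² = -2*9 = -18)
h(R) = I*√13 (h(R) = √(5 - 18) = √(-13) = I*√13)
l(x, w) = -8 - 4*I*√13 (l(x, w) = -4*(2 + I*√13) = -8 - 4*I*√13)
12502*l(1, 2 - 1*4) = 12502*(-8 - 4*I*√13) = -100016 - 50008*I*√13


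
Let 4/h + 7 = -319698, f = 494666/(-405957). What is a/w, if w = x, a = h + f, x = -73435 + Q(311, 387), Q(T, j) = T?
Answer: 79074408679/4745253379928970 ≈ 1.6664e-5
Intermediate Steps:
f = -494666/405957 (f = 494666*(-1/405957) = -494666/405957 ≈ -1.2185)
h = -4/319705 (h = 4/(-7 - 319698) = 4/(-319705) = 4*(-1/319705) = -4/319705 ≈ -1.2512e-5)
x = -73124 (x = -73435 + 311 = -73124)
a = -158148817358/129786482685 (a = -4/319705 - 494666/405957 = -158148817358/129786482685 ≈ -1.2185)
w = -73124
a/w = -158148817358/129786482685/(-73124) = -158148817358/129786482685*(-1/73124) = 79074408679/4745253379928970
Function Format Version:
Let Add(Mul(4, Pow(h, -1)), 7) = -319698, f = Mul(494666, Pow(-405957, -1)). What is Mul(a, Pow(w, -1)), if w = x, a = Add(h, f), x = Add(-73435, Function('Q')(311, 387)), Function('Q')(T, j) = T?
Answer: Rational(79074408679, 4745253379928970) ≈ 1.6664e-5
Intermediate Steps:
f = Rational(-494666, 405957) (f = Mul(494666, Rational(-1, 405957)) = Rational(-494666, 405957) ≈ -1.2185)
h = Rational(-4, 319705) (h = Mul(4, Pow(Add(-7, -319698), -1)) = Mul(4, Pow(-319705, -1)) = Mul(4, Rational(-1, 319705)) = Rational(-4, 319705) ≈ -1.2512e-5)
x = -73124 (x = Add(-73435, 311) = -73124)
a = Rational(-158148817358, 129786482685) (a = Add(Rational(-4, 319705), Rational(-494666, 405957)) = Rational(-158148817358, 129786482685) ≈ -1.2185)
w = -73124
Mul(a, Pow(w, -1)) = Mul(Rational(-158148817358, 129786482685), Pow(-73124, -1)) = Mul(Rational(-158148817358, 129786482685), Rational(-1, 73124)) = Rational(79074408679, 4745253379928970)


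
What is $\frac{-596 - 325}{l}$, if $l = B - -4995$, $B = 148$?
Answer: $- \frac{921}{5143} \approx -0.17908$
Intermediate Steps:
$l = 5143$ ($l = 148 - -4995 = 148 + 4995 = 5143$)
$\frac{-596 - 325}{l} = \frac{-596 - 325}{5143} = \left(-596 - 325\right) \frac{1}{5143} = \left(-921\right) \frac{1}{5143} = - \frac{921}{5143}$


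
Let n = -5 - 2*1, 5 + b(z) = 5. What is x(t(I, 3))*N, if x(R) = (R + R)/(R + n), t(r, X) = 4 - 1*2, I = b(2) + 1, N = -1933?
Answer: 7732/5 ≈ 1546.4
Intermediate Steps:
b(z) = 0 (b(z) = -5 + 5 = 0)
n = -7 (n = -5 - 2 = -7)
I = 1 (I = 0 + 1 = 1)
t(r, X) = 2 (t(r, X) = 4 - 2 = 2)
x(R) = 2*R/(-7 + R) (x(R) = (R + R)/(R - 7) = (2*R)/(-7 + R) = 2*R/(-7 + R))
x(t(I, 3))*N = (2*2/(-7 + 2))*(-1933) = (2*2/(-5))*(-1933) = (2*2*(-⅕))*(-1933) = -⅘*(-1933) = 7732/5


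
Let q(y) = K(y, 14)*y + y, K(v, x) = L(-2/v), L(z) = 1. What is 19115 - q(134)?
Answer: 18847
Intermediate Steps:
K(v, x) = 1
q(y) = 2*y (q(y) = 1*y + y = y + y = 2*y)
19115 - q(134) = 19115 - 2*134 = 19115 - 1*268 = 19115 - 268 = 18847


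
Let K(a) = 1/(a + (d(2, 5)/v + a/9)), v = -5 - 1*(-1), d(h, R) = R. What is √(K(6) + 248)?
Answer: 2*√262145/65 ≈ 15.754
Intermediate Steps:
v = -4 (v = -5 + 1 = -4)
K(a) = 1/(-5/4 + 10*a/9) (K(a) = 1/(a + (5/(-4) + a/9)) = 1/(a + (5*(-¼) + a*(⅑))) = 1/(a + (-5/4 + a/9)) = 1/(-5/4 + 10*a/9))
√(K(6) + 248) = √(36/(5*(-9 + 8*6)) + 248) = √(36/(5*(-9 + 48)) + 248) = √((36/5)/39 + 248) = √((36/5)*(1/39) + 248) = √(12/65 + 248) = √(16132/65) = 2*√262145/65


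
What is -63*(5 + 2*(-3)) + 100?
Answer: 163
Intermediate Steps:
-63*(5 + 2*(-3)) + 100 = -63*(5 - 6) + 100 = -63*(-1) + 100 = 63 + 100 = 163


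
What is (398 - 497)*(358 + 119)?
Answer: -47223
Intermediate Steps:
(398 - 497)*(358 + 119) = -99*477 = -47223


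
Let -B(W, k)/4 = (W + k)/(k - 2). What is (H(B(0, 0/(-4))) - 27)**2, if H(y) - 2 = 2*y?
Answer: 625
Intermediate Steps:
B(W, k) = -4*(W + k)/(-2 + k) (B(W, k) = -4*(W + k)/(k - 2) = -4*(W + k)/(-2 + k))
H(y) = 2 + 2*y
(H(B(0, 0/(-4))) - 27)**2 = ((2 + 2*(4*(-1*0 - 0/(-4))/(-2 + 0/(-4)))) - 27)**2 = ((2 + 2*(4*(0 - 0*(-1)/4)/(-2 + 0*(-1/4)))) - 27)**2 = ((2 + 2*(4*(0 - 1*0)/(-2 + 0))) - 27)**2 = ((2 + 2*(4*(0 + 0)/(-2))) - 27)**2 = ((2 + 2*(4*(-1/2)*0)) - 27)**2 = ((2 + 2*0) - 27)**2 = ((2 + 0) - 27)**2 = (2 - 27)**2 = (-25)**2 = 625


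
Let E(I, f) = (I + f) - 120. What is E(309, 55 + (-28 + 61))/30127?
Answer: 277/30127 ≈ 0.0091944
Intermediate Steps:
E(I, f) = -120 + I + f
E(309, 55 + (-28 + 61))/30127 = (-120 + 309 + (55 + (-28 + 61)))/30127 = (-120 + 309 + (55 + 33))*(1/30127) = (-120 + 309 + 88)*(1/30127) = 277*(1/30127) = 277/30127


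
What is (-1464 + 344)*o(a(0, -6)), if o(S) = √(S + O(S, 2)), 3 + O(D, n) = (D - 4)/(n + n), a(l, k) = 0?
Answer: -2240*I ≈ -2240.0*I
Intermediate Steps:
O(D, n) = -3 + (-4 + D)/(2*n) (O(D, n) = -3 + (D - 4)/(n + n) = -3 + (-4 + D)/((2*n)) = -3 + (-4 + D)*(1/(2*n)) = -3 + (-4 + D)/(2*n))
o(S) = √(-4 + 5*S/4) (o(S) = √(S + (½)*(-4 + S - 6*2)/2) = √(S + (½)*(½)*(-4 + S - 12)) = √(S + (½)*(½)*(-16 + S)) = √(S + (-4 + S/4)) = √(-4 + 5*S/4))
(-1464 + 344)*o(a(0, -6)) = (-1464 + 344)*(√(-16 + 5*0)/2) = -560*√(-16 + 0) = -560*√(-16) = -560*4*I = -2240*I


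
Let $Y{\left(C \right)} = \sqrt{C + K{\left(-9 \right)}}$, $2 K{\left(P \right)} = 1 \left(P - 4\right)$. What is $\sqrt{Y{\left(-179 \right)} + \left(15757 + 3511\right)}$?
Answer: $\frac{\sqrt{77072 + 2 i \sqrt{742}}}{2} \approx 138.81 + 0.04906 i$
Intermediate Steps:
$K{\left(P \right)} = -2 + \frac{P}{2}$ ($K{\left(P \right)} = \frac{1 \left(P - 4\right)}{2} = \frac{1 \left(-4 + P\right)}{2} = \frac{-4 + P}{2} = -2 + \frac{P}{2}$)
$Y{\left(C \right)} = \sqrt{- \frac{13}{2} + C}$ ($Y{\left(C \right)} = \sqrt{C + \left(-2 + \frac{1}{2} \left(-9\right)\right)} = \sqrt{C - \frac{13}{2}} = \sqrt{- \frac{13}{2} + C}$)
$\sqrt{Y{\left(-179 \right)} + \left(15757 + 3511\right)} = \sqrt{\frac{\sqrt{-26 + 4 \left(-179\right)}}{2} + \left(15757 + 3511\right)} = \sqrt{\frac{\sqrt{-26 - 716}}{2} + 19268} = \sqrt{\frac{\sqrt{-742}}{2} + 19268} = \sqrt{\frac{i \sqrt{742}}{2} + 19268} = \sqrt{19268 + \frac{i \sqrt{742}}{2}}$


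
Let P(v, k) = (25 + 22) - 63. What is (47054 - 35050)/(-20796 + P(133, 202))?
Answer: -3001/5203 ≈ -0.57678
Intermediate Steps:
P(v, k) = -16 (P(v, k) = 47 - 63 = -16)
(47054 - 35050)/(-20796 + P(133, 202)) = (47054 - 35050)/(-20796 - 16) = 12004/(-20812) = 12004*(-1/20812) = -3001/5203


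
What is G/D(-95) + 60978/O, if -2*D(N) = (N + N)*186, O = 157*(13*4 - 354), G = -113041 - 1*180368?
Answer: -2498195931/139634230 ≈ -17.891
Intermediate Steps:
G = -293409 (G = -113041 - 180368 = -293409)
O = -47414 (O = 157*(52 - 354) = 157*(-302) = -47414)
D(N) = -186*N (D(N) = -(N + N)*186/2 = -2*N*186/2 = -186*N)
G/D(-95) + 60978/O = -293409/((-186*(-95))) + 60978/(-47414) = -293409/17670 + 60978*(-1/47414) = -293409*1/17670 - 30489/23707 = -97803/5890 - 30489/23707 = -2498195931/139634230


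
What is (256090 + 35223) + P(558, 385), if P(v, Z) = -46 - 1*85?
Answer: 291182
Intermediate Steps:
P(v, Z) = -131 (P(v, Z) = -46 - 85 = -131)
(256090 + 35223) + P(558, 385) = (256090 + 35223) - 131 = 291313 - 131 = 291182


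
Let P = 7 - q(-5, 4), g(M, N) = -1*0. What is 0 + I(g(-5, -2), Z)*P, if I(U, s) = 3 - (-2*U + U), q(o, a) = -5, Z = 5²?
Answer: 36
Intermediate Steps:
g(M, N) = 0
Z = 25
I(U, s) = 3 + U (I(U, s) = 3 - (-1)*U = 3 + U)
P = 12 (P = 7 - 1*(-5) = 7 + 5 = 12)
0 + I(g(-5, -2), Z)*P = 0 + (3 + 0)*12 = 0 + 3*12 = 0 + 36 = 36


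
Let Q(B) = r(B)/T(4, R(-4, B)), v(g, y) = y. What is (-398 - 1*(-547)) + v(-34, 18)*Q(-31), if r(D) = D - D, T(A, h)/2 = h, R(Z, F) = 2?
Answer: 149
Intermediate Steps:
T(A, h) = 2*h
r(D) = 0
Q(B) = 0 (Q(B) = 0/((2*2)) = 0/4 = 0*(¼) = 0)
(-398 - 1*(-547)) + v(-34, 18)*Q(-31) = (-398 - 1*(-547)) + 18*0 = (-398 + 547) + 0 = 149 + 0 = 149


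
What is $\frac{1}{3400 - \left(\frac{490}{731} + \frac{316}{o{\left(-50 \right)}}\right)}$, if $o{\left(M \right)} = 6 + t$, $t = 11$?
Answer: $\frac{731}{2471322} \approx 0.00029579$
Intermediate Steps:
$o{\left(M \right)} = 17$ ($o{\left(M \right)} = 6 + 11 = 17$)
$\frac{1}{3400 - \left(\frac{490}{731} + \frac{316}{o{\left(-50 \right)}}\right)} = \frac{1}{3400 - \left(\frac{316}{17} + \frac{490}{731}\right)} = \frac{1}{3400 - \frac{14078}{731}} = \frac{1}{\frac{2471322}{731}} = \frac{731}{2471322}$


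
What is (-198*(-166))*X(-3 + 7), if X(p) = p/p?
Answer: 32868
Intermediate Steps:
X(p) = 1
(-198*(-166))*X(-3 + 7) = -198*(-166)*1 = 32868*1 = 32868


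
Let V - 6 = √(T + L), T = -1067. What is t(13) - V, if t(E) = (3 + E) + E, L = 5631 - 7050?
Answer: 23 - I*√2486 ≈ 23.0 - 49.86*I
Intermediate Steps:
L = -1419
t(E) = 3 + 2*E
V = 6 + I*√2486 (V = 6 + √(-1067 - 1419) = 6 + √(-2486) = 6 + I*√2486 ≈ 6.0 + 49.86*I)
t(13) - V = (3 + 2*13) - (6 + I*√2486) = (3 + 26) + (-6 - I*√2486) = 29 + (-6 - I*√2486) = 23 - I*√2486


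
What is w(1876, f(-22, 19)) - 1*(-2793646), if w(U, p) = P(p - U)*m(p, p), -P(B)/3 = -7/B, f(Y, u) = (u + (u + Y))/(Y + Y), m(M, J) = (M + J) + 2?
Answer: 9610142191/3440 ≈ 2.7936e+6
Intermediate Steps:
m(M, J) = 2 + J + M (m(M, J) = (J + M) + 2 = 2 + J + M)
f(Y, u) = (Y + 2*u)/(2*Y) (f(Y, u) = (u + (Y + u))/((2*Y)) = (Y + 2*u)*(1/(2*Y)) = (Y + 2*u)/(2*Y))
P(B) = 21/B (P(B) = -(-21)/B = 21/B)
w(U, p) = 21*(2 + 2*p)/(p - U) (w(U, p) = (21/(p - U))*(2 + p + p) = (21/(p - U))*(2 + 2*p) = 21*(2 + 2*p)/(p - U))
w(1876, f(-22, 19)) - 1*(-2793646) = 42*(1 + (19 + (1/2)*(-22))/(-22))/((19 + (1/2)*(-22))/(-22) - 1*1876) - 1*(-2793646) = 42*(1 - (19 - 11)/22)/(-(19 - 11)/22 - 1876) + 2793646 = 42*(1 - 1/22*8)/(-1/22*8 - 1876) + 2793646 = 42*(1 - 4/11)/(-4/11 - 1876) + 2793646 = 42*(7/11)/(-20640/11) + 2793646 = 42*(-11/20640)*(7/11) + 2793646 = -49/3440 + 2793646 = 9610142191/3440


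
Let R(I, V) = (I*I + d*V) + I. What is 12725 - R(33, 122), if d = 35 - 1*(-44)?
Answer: 1965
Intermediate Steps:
d = 79 (d = 35 + 44 = 79)
R(I, V) = I + I² + 79*V (R(I, V) = (I*I + 79*V) + I = (I² + 79*V) + I = I + I² + 79*V)
12725 - R(33, 122) = 12725 - (33 + 33² + 79*122) = 12725 - (33 + 1089 + 9638) = 12725 - 1*10760 = 12725 - 10760 = 1965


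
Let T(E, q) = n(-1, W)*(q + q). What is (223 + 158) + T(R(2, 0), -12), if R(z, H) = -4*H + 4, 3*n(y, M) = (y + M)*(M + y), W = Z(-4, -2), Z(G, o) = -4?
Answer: 181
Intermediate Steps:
W = -4
n(y, M) = (M + y)²/3 (n(y, M) = ((y + M)*(M + y))/3 = ((M + y)*(M + y))/3 = (M + y)²/3)
R(z, H) = 4 - 4*H
T(E, q) = 50*q/3 (T(E, q) = ((-4 - 1)²/3)*(q + q) = ((⅓)*(-5)²)*(2*q) = ((⅓)*25)*(2*q) = 25*(2*q)/3 = 50*q/3)
(223 + 158) + T(R(2, 0), -12) = (223 + 158) + (50/3)*(-12) = 381 - 200 = 181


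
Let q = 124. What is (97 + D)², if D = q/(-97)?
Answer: 86211225/9409 ≈ 9162.6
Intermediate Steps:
D = -124/97 (D = 124/(-97) = 124*(-1/97) = -124/97 ≈ -1.2784)
(97 + D)² = (97 - 124/97)² = (9285/97)² = 86211225/9409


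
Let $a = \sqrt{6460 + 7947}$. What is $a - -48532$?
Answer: $48532 + \sqrt{14407} \approx 48652.0$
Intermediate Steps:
$a = \sqrt{14407} \approx 120.03$
$a - -48532 = \sqrt{14407} - -48532 = \sqrt{14407} + 48532 = 48532 + \sqrt{14407}$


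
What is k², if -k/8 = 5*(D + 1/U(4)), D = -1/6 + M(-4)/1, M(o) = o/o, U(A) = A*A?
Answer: 46225/36 ≈ 1284.0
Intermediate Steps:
U(A) = A²
M(o) = 1
D = ⅚ (D = -1/6 + 1/1 = -1*⅙ + 1*1 = -⅙ + 1 = ⅚ ≈ 0.83333)
k = -215/6 (k = -40*(⅚ + 1/4²) = -40*(⅚ + 1/16) = -40*43/48 = -8*215/48 = -215/6 ≈ -35.833)
k² = (-215/6)² = 46225/36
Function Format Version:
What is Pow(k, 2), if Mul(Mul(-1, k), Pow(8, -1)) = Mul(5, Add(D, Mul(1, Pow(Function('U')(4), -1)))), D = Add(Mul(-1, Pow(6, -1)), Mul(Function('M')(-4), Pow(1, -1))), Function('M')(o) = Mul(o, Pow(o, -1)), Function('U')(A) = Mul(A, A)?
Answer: Rational(46225, 36) ≈ 1284.0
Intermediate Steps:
Function('U')(A) = Pow(A, 2)
Function('M')(o) = 1
D = Rational(5, 6) (D = Add(Mul(-1, Pow(6, -1)), Mul(1, Pow(1, -1))) = Add(Mul(-1, Rational(1, 6)), Mul(1, 1)) = Add(Rational(-1, 6), 1) = Rational(5, 6) ≈ 0.83333)
k = Rational(-215, 6) (k = Mul(-8, Mul(5, Add(Rational(5, 6), Mul(1, Pow(Pow(4, 2), -1))))) = Mul(-8, Mul(5, Add(Rational(5, 6), Mul(1, Pow(16, -1))))) = Mul(-8, Mul(5, Add(Rational(5, 6), Mul(1, Rational(1, 16))))) = Mul(-8, Mul(5, Add(Rational(5, 6), Rational(1, 16)))) = Mul(-8, Mul(5, Rational(43, 48))) = Mul(-8, Rational(215, 48)) = Rational(-215, 6) ≈ -35.833)
Pow(k, 2) = Pow(Rational(-215, 6), 2) = Rational(46225, 36)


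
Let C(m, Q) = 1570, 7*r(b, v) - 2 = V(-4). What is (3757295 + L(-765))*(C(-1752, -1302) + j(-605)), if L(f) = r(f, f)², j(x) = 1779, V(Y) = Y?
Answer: 616575880191/49 ≈ 1.2583e+10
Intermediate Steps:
r(b, v) = -2/7 (r(b, v) = 2/7 + (⅐)*(-4) = 2/7 - 4/7 = -2/7)
L(f) = 4/49 (L(f) = (-2/7)² = 4/49)
(3757295 + L(-765))*(C(-1752, -1302) + j(-605)) = (3757295 + 4/49)*(1570 + 1779) = (184107459/49)*3349 = 616575880191/49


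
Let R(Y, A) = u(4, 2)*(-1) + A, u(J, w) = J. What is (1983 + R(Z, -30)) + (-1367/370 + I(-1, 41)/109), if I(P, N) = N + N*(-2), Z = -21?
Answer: 78438997/40330 ≈ 1944.9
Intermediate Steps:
I(P, N) = -N (I(P, N) = N - 2*N = -N)
R(Y, A) = -4 + A (R(Y, A) = 4*(-1) + A = -4 + A)
(1983 + R(Z, -30)) + (-1367/370 + I(-1, 41)/109) = (1983 + (-4 - 30)) + (-1367/370 - 1*41/109) = (1983 - 34) + (-1367*1/370 - 41*1/109) = 1949 + (-1367/370 - 41/109) = 1949 - 164173/40330 = 78438997/40330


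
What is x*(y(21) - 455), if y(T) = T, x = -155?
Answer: 67270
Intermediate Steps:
x*(y(21) - 455) = -155*(21 - 455) = -155*(-434) = 67270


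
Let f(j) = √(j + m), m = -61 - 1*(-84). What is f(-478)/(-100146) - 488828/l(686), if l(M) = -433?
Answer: 488828/433 - I*√455/100146 ≈ 1128.9 - 0.000213*I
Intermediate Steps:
m = 23 (m = -61 + 84 = 23)
f(j) = √(23 + j) (f(j) = √(j + 23) = √(23 + j))
f(-478)/(-100146) - 488828/l(686) = √(23 - 478)/(-100146) - 488828/(-433) = √(-455)*(-1/100146) - 488828*(-1/433) = (I*√455)*(-1/100146) + 488828/433 = -I*√455/100146 + 488828/433 = 488828/433 - I*√455/100146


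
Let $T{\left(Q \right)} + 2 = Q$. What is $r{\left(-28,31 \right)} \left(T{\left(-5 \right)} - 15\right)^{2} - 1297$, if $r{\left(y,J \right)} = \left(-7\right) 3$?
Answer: $-11461$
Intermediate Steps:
$T{\left(Q \right)} = -2 + Q$
$r{\left(y,J \right)} = -21$
$r{\left(-28,31 \right)} \left(T{\left(-5 \right)} - 15\right)^{2} - 1297 = - 21 \left(\left(-2 - 5\right) - 15\right)^{2} - 1297 = - 21 \left(-7 - 15\right)^{2} - 1297 = - 21 \left(-22\right)^{2} - 1297 = \left(-21\right) 484 - 1297 = -10164 - 1297 = -11461$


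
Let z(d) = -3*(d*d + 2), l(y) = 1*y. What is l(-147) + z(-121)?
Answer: -44076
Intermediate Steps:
l(y) = y
z(d) = -6 - 3*d**2 (z(d) = -3*(d**2 + 2) = -3*(2 + d**2) = -6 - 3*d**2)
l(-147) + z(-121) = -147 + (-6 - 3*(-121)**2) = -147 + (-6 - 3*14641) = -147 + (-6 - 43923) = -147 - 43929 = -44076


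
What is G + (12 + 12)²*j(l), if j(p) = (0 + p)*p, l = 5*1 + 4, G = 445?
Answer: 47101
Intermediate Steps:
l = 9 (l = 5 + 4 = 9)
j(p) = p² (j(p) = p*p = p²)
G + (12 + 12)²*j(l) = 445 + (12 + 12)²*9² = 445 + 24²*81 = 445 + 576*81 = 445 + 46656 = 47101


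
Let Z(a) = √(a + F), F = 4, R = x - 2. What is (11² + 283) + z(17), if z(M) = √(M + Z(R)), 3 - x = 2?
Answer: 404 + √(17 + √3) ≈ 408.33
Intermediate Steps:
x = 1 (x = 3 - 1*2 = 3 - 2 = 1)
R = -1 (R = 1 - 2 = -1)
Z(a) = √(4 + a) (Z(a) = √(a + 4) = √(4 + a))
z(M) = √(M + √3) (z(M) = √(M + √(4 - 1)) = √(M + √3))
(11² + 283) + z(17) = (11² + 283) + √(17 + √3) = (121 + 283) + √(17 + √3) = 404 + √(17 + √3)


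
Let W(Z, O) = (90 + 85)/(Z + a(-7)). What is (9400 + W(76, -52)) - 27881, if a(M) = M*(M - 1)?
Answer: -2439317/132 ≈ -18480.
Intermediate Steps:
a(M) = M*(-1 + M)
W(Z, O) = 175/(56 + Z) (W(Z, O) = (90 + 85)/(Z - 7*(-1 - 7)) = 175/(Z - 7*(-8)) = 175/(Z + 56) = 175/(56 + Z))
(9400 + W(76, -52)) - 27881 = (9400 + 175/(56 + 76)) - 27881 = (9400 + 175/132) - 27881 = 1240975/132 - 27881 = -2439317/132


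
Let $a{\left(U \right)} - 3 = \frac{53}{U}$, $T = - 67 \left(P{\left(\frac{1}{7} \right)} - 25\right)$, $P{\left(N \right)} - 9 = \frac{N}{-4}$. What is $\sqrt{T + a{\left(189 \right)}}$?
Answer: $\frac{\sqrt{17109141}}{126} \approx 32.828$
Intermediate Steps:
$P{\left(N \right)} = 9 - \frac{N}{4}$ ($P{\left(N \right)} = 9 + \frac{N}{-4} = 9 + N \left(- \frac{1}{4}\right) = 9 - \frac{N}{4}$)
$T = \frac{30083}{28}$ ($T = - 67 \left(\left(9 - \frac{1}{4 \cdot 7}\right) - 25\right) = - 67 \left(\left(9 - \frac{1}{28}\right) - 25\right) = - 67 \left(\frac{251}{28} - 25\right) = \left(-67\right) \left(- \frac{449}{28}\right) = \frac{30083}{28} \approx 1074.4$)
$a{\left(U \right)} = 3 + \frac{53}{U}$
$\sqrt{T + a{\left(189 \right)}} = \sqrt{\frac{30083}{28} + \left(3 + \frac{53}{189}\right)} = \sqrt{\frac{30083}{28} + \frac{620}{189}} = \sqrt{\frac{814721}{756}} = \frac{\sqrt{17109141}}{126}$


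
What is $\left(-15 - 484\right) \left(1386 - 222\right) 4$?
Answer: $-2323344$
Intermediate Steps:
$\left(-15 - 484\right) \left(1386 - 222\right) 4 = \left(-499\right) 1164 \cdot 4 = \left(-580836\right) 4 = -2323344$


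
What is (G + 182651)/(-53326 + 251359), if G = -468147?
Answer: -285496/198033 ≈ -1.4417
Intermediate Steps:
(G + 182651)/(-53326 + 251359) = (-468147 + 182651)/(-53326 + 251359) = -285496/198033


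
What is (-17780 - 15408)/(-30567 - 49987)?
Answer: 16594/40277 ≈ 0.41200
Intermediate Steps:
(-17780 - 15408)/(-30567 - 49987) = -33188/(-80554) = -33188*(-1/80554) = 16594/40277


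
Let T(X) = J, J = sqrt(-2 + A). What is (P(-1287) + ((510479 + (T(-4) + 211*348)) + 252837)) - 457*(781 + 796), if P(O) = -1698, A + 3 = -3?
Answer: 114357 + 2*I*sqrt(2) ≈ 1.1436e+5 + 2.8284*I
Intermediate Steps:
A = -6 (A = -3 - 3 = -6)
J = 2*I*sqrt(2) (J = sqrt(-2 - 6) = sqrt(-8) = 2*I*sqrt(2) ≈ 2.8284*I)
T(X) = 2*I*sqrt(2)
(P(-1287) + ((510479 + (T(-4) + 211*348)) + 252837)) - 457*(781 + 796) = (-1698 + ((510479 + (2*I*sqrt(2) + 211*348)) + 252837)) - 457*(781 + 796) = (-1698 + ((510479 + (2*I*sqrt(2) + 73428)) + 252837)) - 457*1577 = (-1698 + ((510479 + (73428 + 2*I*sqrt(2))) + 252837)) - 720689 = (-1698 + ((583907 + 2*I*sqrt(2)) + 252837)) - 720689 = (-1698 + (836744 + 2*I*sqrt(2))) - 720689 = (835046 + 2*I*sqrt(2)) - 720689 = 114357 + 2*I*sqrt(2)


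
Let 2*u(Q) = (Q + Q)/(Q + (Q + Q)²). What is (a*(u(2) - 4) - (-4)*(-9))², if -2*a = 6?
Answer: 5329/9 ≈ 592.11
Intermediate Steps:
a = -3 (a = -½*6 = -3)
u(Q) = Q/(Q + 4*Q²) (u(Q) = ((Q + Q)/(Q + (Q + Q)²))/2 = ((2*Q)/(Q + (2*Q)²))/2 = ((2*Q)/(Q + 4*Q²))/2 = (2*Q/(Q + 4*Q²))/2 = Q/(Q + 4*Q²))
(a*(u(2) - 4) - (-4)*(-9))² = (-3*(1/(1 + 4*2) - 4) - (-4)*(-9))² = (-3*(1/(1 + 8) - 4) - 4*9)² = (-3*(1/9 - 4) - 36)² = (-3*(⅑ - 4) - 36)² = (-3*(-35/9) - 36)² = (35/3 - 36)² = (-73/3)² = 5329/9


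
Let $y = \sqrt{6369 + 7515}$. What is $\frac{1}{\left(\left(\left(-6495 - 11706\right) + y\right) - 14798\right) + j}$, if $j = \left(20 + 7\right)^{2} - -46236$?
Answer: $\frac{6983}{97517636} - \frac{\sqrt{3471}}{97517636} \approx 7.1003 \cdot 10^{-5}$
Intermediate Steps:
$j = 46965$ ($j = 27^{2} + 46236 = 729 + 46236 = 46965$)
$y = 2 \sqrt{3471}$ ($y = \sqrt{13884} = 2 \sqrt{3471} \approx 117.83$)
$\frac{1}{\left(\left(\left(-6495 - 11706\right) + y\right) - 14798\right) + j} = \frac{1}{\left(\left(\left(-6495 - 11706\right) + 2 \sqrt{3471}\right) - 14798\right) + 46965} = \frac{1}{\left(\left(-18201 + 2 \sqrt{3471}\right) - 14798\right) + 46965} = \frac{1}{\left(-32999 + 2 \sqrt{3471}\right) + 46965} = \frac{1}{13966 + 2 \sqrt{3471}}$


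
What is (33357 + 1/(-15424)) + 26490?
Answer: 923080127/15424 ≈ 59847.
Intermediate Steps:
(33357 + 1/(-15424)) + 26490 = (33357 - 1/15424) + 26490 = 514498367/15424 + 26490 = 923080127/15424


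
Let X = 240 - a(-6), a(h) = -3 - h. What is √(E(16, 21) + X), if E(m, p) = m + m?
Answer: √269 ≈ 16.401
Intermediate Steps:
E(m, p) = 2*m
X = 237 (X = 240 - (-3 - 1*(-6)) = 240 - (-3 + 6) = 240 - 1*3 = 240 - 3 = 237)
√(E(16, 21) + X) = √(2*16 + 237) = √(32 + 237) = √269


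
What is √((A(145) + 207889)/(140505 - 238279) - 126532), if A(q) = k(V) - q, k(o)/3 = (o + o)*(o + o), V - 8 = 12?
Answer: 2*I*√75602231909593/48887 ≈ 355.72*I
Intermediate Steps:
V = 20 (V = 8 + 12 = 20)
k(o) = 12*o² (k(o) = 3*((o + o)*(o + o)) = 3*((2*o)*(2*o)) = 3*(4*o²) = 12*o²)
A(q) = 4800 - q (A(q) = 12*20² - q = 12*400 - q = 4800 - q)
√((A(145) + 207889)/(140505 - 238279) - 126532) = √(((4800 - 1*145) + 207889)/(140505 - 238279) - 126532) = √(((4800 - 145) + 207889)/(-97774) - 126532) = √((4655 + 207889)*(-1/97774) - 126532) = √(212544*(-1/97774) - 126532) = √(-106272/48887 - 126532) = √(-6185876156/48887) = 2*I*√75602231909593/48887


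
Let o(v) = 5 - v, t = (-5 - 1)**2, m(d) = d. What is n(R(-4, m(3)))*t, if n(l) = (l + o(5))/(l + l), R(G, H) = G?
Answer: 18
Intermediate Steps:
t = 36 (t = (-6)**2 = 36)
n(l) = 1/2 (n(l) = (l + (5 - 1*5))/(l + l) = (l + (5 - 5))/((2*l)) = (l + 0)*(1/(2*l)) = l*(1/(2*l)) = 1/2)
n(R(-4, m(3)))*t = (1/2)*36 = 18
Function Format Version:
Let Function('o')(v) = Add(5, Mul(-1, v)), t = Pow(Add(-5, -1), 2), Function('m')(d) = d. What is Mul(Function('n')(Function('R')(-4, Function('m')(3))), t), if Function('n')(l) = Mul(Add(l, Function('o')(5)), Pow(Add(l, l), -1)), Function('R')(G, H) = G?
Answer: 18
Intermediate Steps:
t = 36 (t = Pow(-6, 2) = 36)
Function('n')(l) = Rational(1, 2) (Function('n')(l) = Mul(Add(l, Add(5, Mul(-1, 5))), Pow(Add(l, l), -1)) = Mul(Add(l, Add(5, -5)), Pow(Mul(2, l), -1)) = Mul(Add(l, 0), Mul(Rational(1, 2), Pow(l, -1))) = Mul(l, Mul(Rational(1, 2), Pow(l, -1))) = Rational(1, 2))
Mul(Function('n')(Function('R')(-4, Function('m')(3))), t) = Mul(Rational(1, 2), 36) = 18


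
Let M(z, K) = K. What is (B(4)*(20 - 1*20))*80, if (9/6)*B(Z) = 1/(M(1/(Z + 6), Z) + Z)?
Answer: 0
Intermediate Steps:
B(Z) = 1/(3*Z) (B(Z) = 2/(3*(Z + Z)) = 2/(3*((2*Z))) = 2*(1/(2*Z))/3 = 1/(3*Z))
(B(4)*(20 - 1*20))*80 = (((⅓)/4)*(20 - 1*20))*80 = (((⅓)*(¼))*(20 - 20))*80 = ((1/12)*0)*80 = 0*80 = 0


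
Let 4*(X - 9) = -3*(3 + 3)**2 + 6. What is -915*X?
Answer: 30195/2 ≈ 15098.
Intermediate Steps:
X = -33/2 (X = 9 + (-3*(3 + 3)**2 + 6)/4 = 9 + (-3*6**2 + 6)/4 = 9 + (-3*36 + 6)/4 = 9 + (-108 + 6)/4 = 9 + (1/4)*(-102) = 9 - 51/2 = -33/2 ≈ -16.500)
-915*X = -915*(-33/2) = 30195/2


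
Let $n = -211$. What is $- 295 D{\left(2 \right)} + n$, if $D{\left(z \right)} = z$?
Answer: $-801$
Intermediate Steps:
$- 295 D{\left(2 \right)} + n = \left(-295\right) 2 - 211 = -590 - 211 = -801$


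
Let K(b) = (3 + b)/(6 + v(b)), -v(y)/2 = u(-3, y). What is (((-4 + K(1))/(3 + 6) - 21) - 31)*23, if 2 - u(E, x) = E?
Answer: -10879/9 ≈ -1208.8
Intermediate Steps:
u(E, x) = 2 - E
v(y) = -10 (v(y) = -2*(2 - 1*(-3)) = -2*(2 + 3) = -2*5 = -10)
K(b) = -¾ - b/4 (K(b) = (3 + b)/(6 - 10) = (3 + b)/(-4) = (3 + b)*(-¼) = -¾ - b/4)
(((-4 + K(1))/(3 + 6) - 21) - 31)*23 = (((-4 + (-¾ - ¼*1))/(3 + 6) - 21) - 31)*23 = (((-4 + (-¾ - ¼))/9 - 21) - 31)*23 = (((-4 - 1)*(⅑) - 21) - 31)*23 = ((-5*⅑ - 21) - 31)*23 = ((-5/9 - 21) - 31)*23 = (-194/9 - 31)*23 = -473/9*23 = -10879/9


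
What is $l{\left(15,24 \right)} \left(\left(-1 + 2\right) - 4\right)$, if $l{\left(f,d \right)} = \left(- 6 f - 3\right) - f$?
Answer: $324$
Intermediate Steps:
$l{\left(f,d \right)} = -3 - 7 f$ ($l{\left(f,d \right)} = \left(-3 - 6 f\right) - f = -3 - 7 f$)
$l{\left(15,24 \right)} \left(\left(-1 + 2\right) - 4\right) = \left(-3 - 105\right) \left(\left(-1 + 2\right) - 4\right) = \left(-3 - 105\right) \left(1 - 4\right) = \left(-108\right) \left(-3\right) = 324$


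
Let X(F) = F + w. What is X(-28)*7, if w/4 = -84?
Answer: -2548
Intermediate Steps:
w = -336 (w = 4*(-84) = -336)
X(F) = -336 + F (X(F) = F - 336 = -336 + F)
X(-28)*7 = (-336 - 28)*7 = -364*7 = -2548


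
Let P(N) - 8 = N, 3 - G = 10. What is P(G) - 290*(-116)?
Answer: 33641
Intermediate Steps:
G = -7 (G = 3 - 1*10 = 3 - 10 = -7)
P(N) = 8 + N
P(G) - 290*(-116) = (8 - 7) - 290*(-116) = 1 + 33640 = 33641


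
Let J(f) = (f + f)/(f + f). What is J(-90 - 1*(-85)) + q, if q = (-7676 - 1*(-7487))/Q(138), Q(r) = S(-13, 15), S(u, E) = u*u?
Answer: -20/169 ≈ -0.11834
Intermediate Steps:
S(u, E) = u**2
Q(r) = 169 (Q(r) = (-13)**2 = 169)
J(f) = 1 (J(f) = (2*f)/((2*f)) = (2*f)*(1/(2*f)) = 1)
q = -189/169 (q = (-7676 - 1*(-7487))/169 = (-7676 + 7487)*(1/169) = -189*1/169 = -189/169 ≈ -1.1183)
J(-90 - 1*(-85)) + q = 1 - 189/169 = -20/169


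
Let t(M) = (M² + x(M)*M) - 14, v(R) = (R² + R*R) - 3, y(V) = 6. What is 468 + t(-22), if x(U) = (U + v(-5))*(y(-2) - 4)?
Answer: -162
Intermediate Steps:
v(R) = -3 + 2*R² (v(R) = (R² + R²) - 3 = 2*R² - 3 = -3 + 2*R²)
x(U) = 94 + 2*U (x(U) = (U + (-3 + 2*(-5)²))*(6 - 4) = (U + (-3 + 2*25))*2 = (U + (-3 + 50))*2 = (U + 47)*2 = (47 + U)*2 = 94 + 2*U)
t(M) = -14 + M² + M*(94 + 2*M) (t(M) = (M² + (94 + 2*M)*M) - 14 = (M² + M*(94 + 2*M)) - 14 = -14 + M² + M*(94 + 2*M))
468 + t(-22) = 468 + (-14 + 3*(-22)² + 94*(-22)) = 468 + (-14 + 3*484 - 2068) = 468 + (-14 + 1452 - 2068) = 468 - 630 = -162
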